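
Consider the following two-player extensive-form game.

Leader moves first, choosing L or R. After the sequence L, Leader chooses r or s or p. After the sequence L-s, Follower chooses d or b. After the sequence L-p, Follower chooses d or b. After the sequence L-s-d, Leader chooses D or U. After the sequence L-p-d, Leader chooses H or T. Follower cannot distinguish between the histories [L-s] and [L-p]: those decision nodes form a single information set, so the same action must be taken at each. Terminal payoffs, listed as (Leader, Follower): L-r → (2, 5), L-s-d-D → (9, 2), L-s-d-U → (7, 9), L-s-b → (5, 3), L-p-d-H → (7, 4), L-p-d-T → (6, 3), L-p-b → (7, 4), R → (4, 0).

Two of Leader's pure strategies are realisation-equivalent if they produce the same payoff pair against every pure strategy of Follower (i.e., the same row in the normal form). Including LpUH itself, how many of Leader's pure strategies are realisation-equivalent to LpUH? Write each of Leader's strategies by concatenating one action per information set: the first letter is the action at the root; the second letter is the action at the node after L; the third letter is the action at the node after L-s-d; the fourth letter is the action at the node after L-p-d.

Row for LpUH (columns d, b): (7,4) (7,4).
Under LpUH, Leader's choice at the node after L-s-d can never be reached regardless of what Follower does, so varying those choices leaves every outcome unchanged.
Holding the reachable choices fixed and varying the unreachable one freely already gives 2 equivalent strategies.
No other strategy reproduces this row, so those 2 are the full class: LpDH, LpUH.

2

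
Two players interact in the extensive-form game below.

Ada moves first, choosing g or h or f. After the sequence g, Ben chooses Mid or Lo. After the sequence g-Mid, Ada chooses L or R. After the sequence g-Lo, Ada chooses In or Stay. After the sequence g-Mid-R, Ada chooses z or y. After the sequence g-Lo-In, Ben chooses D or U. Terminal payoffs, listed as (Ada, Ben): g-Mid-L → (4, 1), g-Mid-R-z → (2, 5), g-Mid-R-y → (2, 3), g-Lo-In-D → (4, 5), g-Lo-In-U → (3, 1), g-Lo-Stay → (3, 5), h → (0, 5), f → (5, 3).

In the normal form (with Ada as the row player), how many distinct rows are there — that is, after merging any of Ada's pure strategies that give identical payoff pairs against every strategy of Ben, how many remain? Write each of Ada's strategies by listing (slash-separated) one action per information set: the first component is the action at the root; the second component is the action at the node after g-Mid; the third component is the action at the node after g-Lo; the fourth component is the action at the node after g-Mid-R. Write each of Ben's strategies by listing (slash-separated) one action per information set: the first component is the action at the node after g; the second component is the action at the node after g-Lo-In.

8

Ada has 24 pure strategies: g/L/In/z, g/L/In/y, g/L/Stay/z, g/L/Stay/y, g/R/In/z, g/R/In/y, g/R/Stay/z, g/R/Stay/y, h/L/In/z, h/L/In/y, h/L/Stay/z, h/L/Stay/y, h/R/In/z, h/R/In/y, h/R/Stay/z, h/R/Stay/y, f/L/In/z, f/L/In/y, f/L/Stay/z, f/L/Stay/y, f/R/In/z, f/R/In/y, f/R/Stay/z, f/R/Stay/y. Columns: Mid/D, Mid/U, Lo/D, Lo/U.
{g/L/In/z, g/L/In/y} → row (4,1) (4,1) (4,5) (3,1)
{g/L/Stay/z, g/L/Stay/y} → row (4,1) (4,1) (3,5) (3,5)
{g/R/In/z} → row (2,5) (2,5) (4,5) (3,1)
{g/R/In/y} → row (2,3) (2,3) (4,5) (3,1)
{g/R/Stay/z} → row (2,5) (2,5) (3,5) (3,5)
{g/R/Stay/y} → row (2,3) (2,3) (3,5) (3,5)
{h/L/In/z, h/L/In/y, h/L/Stay/z, h/L/Stay/y, h/R/In/z, h/R/In/y, h/R/Stay/z, h/R/Stay/y} → row (0,5) (0,5) (0,5) (0,5)
{f/L/In/z, f/L/In/y, f/L/Stay/z, f/L/Stay/y, f/R/In/z, f/R/In/y, f/R/Stay/z, f/R/Stay/y} → row (5,3) (5,3) (5,3) (5,3)
That's 8 distinct rows out of 24 strategies.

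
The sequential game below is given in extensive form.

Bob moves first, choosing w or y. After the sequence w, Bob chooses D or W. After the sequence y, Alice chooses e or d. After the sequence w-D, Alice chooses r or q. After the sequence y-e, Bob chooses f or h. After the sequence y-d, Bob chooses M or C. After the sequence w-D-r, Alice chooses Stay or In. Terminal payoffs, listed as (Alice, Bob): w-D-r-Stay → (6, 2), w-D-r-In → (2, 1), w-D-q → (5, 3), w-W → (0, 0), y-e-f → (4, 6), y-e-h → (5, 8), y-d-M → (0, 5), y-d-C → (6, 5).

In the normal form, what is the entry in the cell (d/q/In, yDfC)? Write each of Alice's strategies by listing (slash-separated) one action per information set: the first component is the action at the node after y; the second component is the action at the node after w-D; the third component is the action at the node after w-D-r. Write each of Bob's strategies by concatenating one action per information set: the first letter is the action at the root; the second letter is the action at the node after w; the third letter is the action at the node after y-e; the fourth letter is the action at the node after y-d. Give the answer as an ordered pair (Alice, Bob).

(6, 5)

Trace the play path from the root:
  Bob plays y
  Alice plays d at [y]
  Bob plays C at [y-d]
→ terminal payoff (6, 5).
(Alice's choice at the node after w-D is never reached on this path, so it doesn't affect the outcome.)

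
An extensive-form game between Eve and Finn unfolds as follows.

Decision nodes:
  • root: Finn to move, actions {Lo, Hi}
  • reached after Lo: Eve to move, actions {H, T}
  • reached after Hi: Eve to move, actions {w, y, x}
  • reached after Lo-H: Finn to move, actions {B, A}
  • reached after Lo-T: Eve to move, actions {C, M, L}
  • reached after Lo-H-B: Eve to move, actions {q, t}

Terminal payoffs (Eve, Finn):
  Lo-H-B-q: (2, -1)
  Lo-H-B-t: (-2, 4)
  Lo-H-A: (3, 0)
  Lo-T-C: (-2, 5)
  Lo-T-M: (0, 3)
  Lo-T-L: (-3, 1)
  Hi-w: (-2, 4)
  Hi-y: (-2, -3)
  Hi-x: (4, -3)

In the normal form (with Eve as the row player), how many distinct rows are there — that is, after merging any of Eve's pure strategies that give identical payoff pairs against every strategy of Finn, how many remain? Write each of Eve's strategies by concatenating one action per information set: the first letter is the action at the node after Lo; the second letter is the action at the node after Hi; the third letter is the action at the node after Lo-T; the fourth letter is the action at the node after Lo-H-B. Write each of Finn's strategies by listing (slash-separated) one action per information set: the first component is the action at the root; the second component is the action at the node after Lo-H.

15

Eve has 36 pure strategies: HwCq, HwCt, HwMq, HwMt, HwLq, HwLt, HyCq, HyCt, HyMq, HyMt, HyLq, HyLt, HxCq, HxCt, HxMq, HxMt, HxLq, HxLt, TwCq, TwCt, TwMq, TwMt, TwLq, TwLt, TyCq, TyCt, TyMq, TyMt, TyLq, TyLt, TxCq, TxCt, TxMq, TxMt, TxLq, TxLt. Columns: Lo/B, Lo/A, Hi/B, Hi/A.
{HwCq, HwMq, HwLq} → row (2,-1) (3,0) (-2,4) (-2,4)
{HwCt, HwMt, HwLt} → row (-2,4) (3,0) (-2,4) (-2,4)
{HyCq, HyMq, HyLq} → row (2,-1) (3,0) (-2,-3) (-2,-3)
{HyCt, HyMt, HyLt} → row (-2,4) (3,0) (-2,-3) (-2,-3)
{HxCq, HxMq, HxLq} → row (2,-1) (3,0) (4,-3) (4,-3)
{HxCt, HxMt, HxLt} → row (-2,4) (3,0) (4,-3) (4,-3)
{TwCq, TwCt} → row (-2,5) (-2,5) (-2,4) (-2,4)
{TwMq, TwMt} → row (0,3) (0,3) (-2,4) (-2,4)
{TwLq, TwLt} → row (-3,1) (-3,1) (-2,4) (-2,4)
{TyCq, TyCt} → row (-2,5) (-2,5) (-2,-3) (-2,-3)
{TyMq, TyMt} → row (0,3) (0,3) (-2,-3) (-2,-3)
{TyLq, TyLt} → row (-3,1) (-3,1) (-2,-3) (-2,-3)
{TxCq, TxCt} → row (-2,5) (-2,5) (4,-3) (4,-3)
{TxMq, TxMt} → row (0,3) (0,3) (4,-3) (4,-3)
{TxLq, TxLt} → row (-3,1) (-3,1) (4,-3) (4,-3)
That's 15 distinct rows out of 36 strategies.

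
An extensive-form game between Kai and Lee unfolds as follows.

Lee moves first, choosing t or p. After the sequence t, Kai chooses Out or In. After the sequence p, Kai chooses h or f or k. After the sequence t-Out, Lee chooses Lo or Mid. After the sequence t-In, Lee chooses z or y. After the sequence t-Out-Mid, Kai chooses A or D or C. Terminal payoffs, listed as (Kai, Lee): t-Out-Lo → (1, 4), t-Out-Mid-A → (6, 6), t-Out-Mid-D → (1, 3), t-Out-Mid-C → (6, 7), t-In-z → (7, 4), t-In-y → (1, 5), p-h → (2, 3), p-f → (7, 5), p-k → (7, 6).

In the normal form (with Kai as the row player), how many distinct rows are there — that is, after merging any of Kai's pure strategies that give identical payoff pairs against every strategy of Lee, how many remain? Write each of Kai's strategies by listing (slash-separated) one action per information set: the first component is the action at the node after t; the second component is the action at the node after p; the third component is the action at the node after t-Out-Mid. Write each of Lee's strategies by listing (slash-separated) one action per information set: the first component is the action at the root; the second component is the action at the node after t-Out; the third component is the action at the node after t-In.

12

Kai has 18 pure strategies: Out/h/A, Out/h/D, Out/h/C, Out/f/A, Out/f/D, Out/f/C, Out/k/A, Out/k/D, Out/k/C, In/h/A, In/h/D, In/h/C, In/f/A, In/f/D, In/f/C, In/k/A, In/k/D, In/k/C. Columns: t/Lo/z, t/Lo/y, t/Mid/z, t/Mid/y, p/Lo/z, p/Lo/y, p/Mid/z, p/Mid/y.
{Out/h/A} → row (1,4) (1,4) (6,6) (6,6) (2,3) (2,3) (2,3) (2,3)
{Out/h/D} → row (1,4) (1,4) (1,3) (1,3) (2,3) (2,3) (2,3) (2,3)
{Out/h/C} → row (1,4) (1,4) (6,7) (6,7) (2,3) (2,3) (2,3) (2,3)
{Out/f/A} → row (1,4) (1,4) (6,6) (6,6) (7,5) (7,5) (7,5) (7,5)
{Out/f/D} → row (1,4) (1,4) (1,3) (1,3) (7,5) (7,5) (7,5) (7,5)
{Out/f/C} → row (1,4) (1,4) (6,7) (6,7) (7,5) (7,5) (7,5) (7,5)
{Out/k/A} → row (1,4) (1,4) (6,6) (6,6) (7,6) (7,6) (7,6) (7,6)
{Out/k/D} → row (1,4) (1,4) (1,3) (1,3) (7,6) (7,6) (7,6) (7,6)
{Out/k/C} → row (1,4) (1,4) (6,7) (6,7) (7,6) (7,6) (7,6) (7,6)
{In/h/A, In/h/D, In/h/C} → row (7,4) (1,5) (7,4) (1,5) (2,3) (2,3) (2,3) (2,3)
{In/f/A, In/f/D, In/f/C} → row (7,4) (1,5) (7,4) (1,5) (7,5) (7,5) (7,5) (7,5)
{In/k/A, In/k/D, In/k/C} → row (7,4) (1,5) (7,4) (1,5) (7,6) (7,6) (7,6) (7,6)
That's 12 distinct rows out of 18 strategies.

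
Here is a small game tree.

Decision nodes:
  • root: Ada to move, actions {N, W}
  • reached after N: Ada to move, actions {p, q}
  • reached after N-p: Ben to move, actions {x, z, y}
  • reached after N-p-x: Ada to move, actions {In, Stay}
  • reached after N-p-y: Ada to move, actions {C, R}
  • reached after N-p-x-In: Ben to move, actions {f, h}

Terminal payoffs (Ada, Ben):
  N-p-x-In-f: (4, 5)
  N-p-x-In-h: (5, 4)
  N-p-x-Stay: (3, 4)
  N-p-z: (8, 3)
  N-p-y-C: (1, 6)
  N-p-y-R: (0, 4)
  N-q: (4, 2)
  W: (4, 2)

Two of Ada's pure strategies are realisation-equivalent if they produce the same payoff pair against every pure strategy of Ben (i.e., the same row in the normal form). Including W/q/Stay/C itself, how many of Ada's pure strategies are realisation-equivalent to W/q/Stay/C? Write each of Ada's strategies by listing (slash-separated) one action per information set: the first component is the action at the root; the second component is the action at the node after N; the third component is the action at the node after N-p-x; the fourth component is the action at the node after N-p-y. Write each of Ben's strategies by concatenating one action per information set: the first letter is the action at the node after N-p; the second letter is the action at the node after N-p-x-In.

12

Row for W/q/Stay/C (columns xf, xh, zf, zh, yf, yh): (4,2) (4,2) (4,2) (4,2) (4,2) (4,2).
Under W/q/Stay/C, Ada's choice at the node after N and at the node after N-p-x and at the node after N-p-y can never be reached regardless of what Ben does, so varying those choices leaves every outcome unchanged.
Holding the reachable choices fixed and varying the unreachable ones freely already gives 2 × 2 × 2 = 8 equivalent strategies.
Checking the remaining rows, N/q/In/C, N/q/In/R, N/q/Stay/C, N/q/Stay/R also happen to give the same payoffs in every column, bringing the total to 12: N/q/In/C, N/q/In/R, N/q/Stay/C, N/q/Stay/R, W/p/In/C, W/p/In/R, W/p/Stay/C, W/p/Stay/R, W/q/In/C, W/q/In/R, W/q/Stay/C, W/q/Stay/R.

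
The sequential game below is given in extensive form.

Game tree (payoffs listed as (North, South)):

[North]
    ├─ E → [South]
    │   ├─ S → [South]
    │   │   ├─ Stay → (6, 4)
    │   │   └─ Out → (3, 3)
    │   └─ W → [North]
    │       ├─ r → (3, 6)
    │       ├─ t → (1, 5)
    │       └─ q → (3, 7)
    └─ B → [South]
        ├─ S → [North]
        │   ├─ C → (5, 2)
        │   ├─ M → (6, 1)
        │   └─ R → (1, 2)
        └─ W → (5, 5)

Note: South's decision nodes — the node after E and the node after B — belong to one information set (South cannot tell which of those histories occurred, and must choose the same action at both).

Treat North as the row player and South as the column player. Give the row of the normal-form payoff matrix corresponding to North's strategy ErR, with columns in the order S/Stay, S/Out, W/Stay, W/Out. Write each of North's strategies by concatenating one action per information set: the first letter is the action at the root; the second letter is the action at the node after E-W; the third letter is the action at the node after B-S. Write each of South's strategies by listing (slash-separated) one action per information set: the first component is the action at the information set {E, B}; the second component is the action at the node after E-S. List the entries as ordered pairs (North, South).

(6,4) (3,3) (3,6) (3,6)

vs S/Stay: North plays E → South plays S at [E] → South plays Stay at [E-S] → (6, 4)
vs S/Out: North plays E → South plays S at [E] → South plays Out at [E-S] → (3, 3)
vs W/Stay: North plays E → South plays W at [E] → North plays r at [E-W] → (3, 6)
vs W/Out: North plays E → South plays W at [E] → North plays r at [E-W] → (3, 6)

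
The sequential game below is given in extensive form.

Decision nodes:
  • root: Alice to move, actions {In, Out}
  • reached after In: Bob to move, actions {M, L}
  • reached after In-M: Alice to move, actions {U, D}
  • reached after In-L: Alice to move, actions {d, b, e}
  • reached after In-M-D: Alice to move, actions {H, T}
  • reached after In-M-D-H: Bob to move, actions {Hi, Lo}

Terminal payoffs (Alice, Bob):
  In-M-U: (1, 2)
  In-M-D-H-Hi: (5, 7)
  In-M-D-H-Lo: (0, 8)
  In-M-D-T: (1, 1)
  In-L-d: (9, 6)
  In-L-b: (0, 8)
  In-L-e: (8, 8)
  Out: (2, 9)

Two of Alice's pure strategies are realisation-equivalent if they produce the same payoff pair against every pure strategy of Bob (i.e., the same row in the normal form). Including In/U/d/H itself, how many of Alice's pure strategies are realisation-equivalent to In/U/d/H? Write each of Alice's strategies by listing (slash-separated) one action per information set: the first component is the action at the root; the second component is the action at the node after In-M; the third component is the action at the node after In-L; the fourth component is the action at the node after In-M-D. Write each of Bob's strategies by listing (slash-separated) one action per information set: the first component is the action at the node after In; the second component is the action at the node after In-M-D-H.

Row for In/U/d/H (columns M/Hi, M/Lo, L/Hi, L/Lo): (1,2) (1,2) (9,6) (9,6).
Under In/U/d/H, Alice's choice at the node after In-M-D can never be reached regardless of what Bob does, so varying those choices leaves every outcome unchanged.
Holding the reachable choices fixed and varying the unreachable one freely already gives 2 equivalent strategies.
No other strategy reproduces this row, so those 2 are the full class: In/U/d/H, In/U/d/T.

2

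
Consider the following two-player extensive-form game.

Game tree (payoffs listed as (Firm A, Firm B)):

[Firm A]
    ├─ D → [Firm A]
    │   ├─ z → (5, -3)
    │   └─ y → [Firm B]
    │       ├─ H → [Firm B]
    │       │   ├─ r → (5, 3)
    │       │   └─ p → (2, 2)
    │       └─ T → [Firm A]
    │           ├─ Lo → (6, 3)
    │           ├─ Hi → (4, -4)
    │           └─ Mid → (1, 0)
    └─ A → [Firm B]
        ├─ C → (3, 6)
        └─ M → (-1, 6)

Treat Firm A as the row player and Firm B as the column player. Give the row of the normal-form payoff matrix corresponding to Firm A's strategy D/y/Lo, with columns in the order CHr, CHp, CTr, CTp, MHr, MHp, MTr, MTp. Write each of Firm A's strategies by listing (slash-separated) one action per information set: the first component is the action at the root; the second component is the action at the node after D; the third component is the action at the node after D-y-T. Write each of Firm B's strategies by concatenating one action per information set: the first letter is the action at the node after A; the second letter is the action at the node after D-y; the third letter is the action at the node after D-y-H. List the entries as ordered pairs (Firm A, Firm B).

(5,3) (2,2) (6,3) (6,3) (5,3) (2,2) (6,3) (6,3)

vs CHr: Firm A plays D → Firm A plays y at [D] → Firm B plays H at [D-y] → Firm B plays r at [D-y-H] → (5, 3)
vs CHp: Firm A plays D → Firm A plays y at [D] → Firm B plays H at [D-y] → Firm B plays p at [D-y-H] → (2, 2)
vs CTr: Firm A plays D → Firm A plays y at [D] → Firm B plays T at [D-y] → Firm A plays Lo at [D-y-T] → (6, 3)
vs CTp: Firm A plays D → Firm A plays y at [D] → Firm B plays T at [D-y] → Firm A plays Lo at [D-y-T] → (6, 3)
vs MHr: Firm A plays D → Firm A plays y at [D] → Firm B plays H at [D-y] → Firm B plays r at [D-y-H] → (5, 3)
vs MHp: Firm A plays D → Firm A plays y at [D] → Firm B plays H at [D-y] → Firm B plays p at [D-y-H] → (2, 2)
vs MTr: Firm A plays D → Firm A plays y at [D] → Firm B plays T at [D-y] → Firm A plays Lo at [D-y-T] → (6, 3)
vs MTp: Firm A plays D → Firm A plays y at [D] → Firm B plays T at [D-y] → Firm A plays Lo at [D-y-T] → (6, 3)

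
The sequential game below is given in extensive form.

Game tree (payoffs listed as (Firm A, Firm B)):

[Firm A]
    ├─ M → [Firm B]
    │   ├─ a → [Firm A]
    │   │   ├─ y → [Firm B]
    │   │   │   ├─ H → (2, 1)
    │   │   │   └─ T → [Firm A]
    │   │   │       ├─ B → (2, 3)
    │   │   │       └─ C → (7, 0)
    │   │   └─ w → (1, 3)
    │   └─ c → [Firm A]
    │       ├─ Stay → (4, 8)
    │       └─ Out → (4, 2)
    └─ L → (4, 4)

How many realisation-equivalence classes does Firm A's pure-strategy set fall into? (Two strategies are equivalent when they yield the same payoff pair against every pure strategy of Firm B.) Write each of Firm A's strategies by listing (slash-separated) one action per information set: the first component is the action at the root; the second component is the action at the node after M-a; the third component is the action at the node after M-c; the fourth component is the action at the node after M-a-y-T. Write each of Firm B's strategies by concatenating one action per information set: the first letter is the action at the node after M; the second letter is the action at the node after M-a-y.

Firm A has 16 pure strategies: M/y/Stay/B, M/y/Stay/C, M/y/Out/B, M/y/Out/C, M/w/Stay/B, M/w/Stay/C, M/w/Out/B, M/w/Out/C, L/y/Stay/B, L/y/Stay/C, L/y/Out/B, L/y/Out/C, L/w/Stay/B, L/w/Stay/C, L/w/Out/B, L/w/Out/C. Columns: aH, aT, cH, cT.
{M/y/Stay/B} → row (2,1) (2,3) (4,8) (4,8)
{M/y/Stay/C} → row (2,1) (7,0) (4,8) (4,8)
{M/y/Out/B} → row (2,1) (2,3) (4,2) (4,2)
{M/y/Out/C} → row (2,1) (7,0) (4,2) (4,2)
{M/w/Stay/B, M/w/Stay/C} → row (1,3) (1,3) (4,8) (4,8)
{M/w/Out/B, M/w/Out/C} → row (1,3) (1,3) (4,2) (4,2)
{L/y/Stay/B, L/y/Stay/C, L/y/Out/B, L/y/Out/C, L/w/Stay/B, L/w/Stay/C, L/w/Out/B, L/w/Out/C} → row (4,4) (4,4) (4,4) (4,4)
That's 7 distinct rows out of 16 strategies.

7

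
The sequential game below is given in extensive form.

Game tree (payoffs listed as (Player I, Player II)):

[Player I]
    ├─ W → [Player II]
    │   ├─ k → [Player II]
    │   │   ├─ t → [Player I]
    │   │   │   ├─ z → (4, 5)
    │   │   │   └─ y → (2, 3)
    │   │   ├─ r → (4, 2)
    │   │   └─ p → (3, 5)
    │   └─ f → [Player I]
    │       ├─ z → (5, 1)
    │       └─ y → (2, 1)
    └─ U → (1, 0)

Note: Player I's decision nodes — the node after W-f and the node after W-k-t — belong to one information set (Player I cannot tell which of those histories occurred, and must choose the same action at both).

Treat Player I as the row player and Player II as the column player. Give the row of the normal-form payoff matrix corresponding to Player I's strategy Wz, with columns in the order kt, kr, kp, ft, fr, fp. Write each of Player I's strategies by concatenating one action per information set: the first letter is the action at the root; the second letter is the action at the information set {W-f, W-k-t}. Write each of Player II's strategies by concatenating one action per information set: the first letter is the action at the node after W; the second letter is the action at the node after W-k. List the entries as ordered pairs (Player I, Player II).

(4,5) (4,2) (3,5) (5,1) (5,1) (5,1)

vs kt: Player I plays W → Player II plays k at [W] → Player II plays t at [W-k] → Player I plays z at [W-k-t] → (4, 5)
vs kr: Player I plays W → Player II plays k at [W] → Player II plays r at [W-k] → (4, 2)
vs kp: Player I plays W → Player II plays k at [W] → Player II plays p at [W-k] → (3, 5)
vs ft: Player I plays W → Player II plays f at [W] → Player I plays z at [W-f] → (5, 1)
vs fr: Player I plays W → Player II plays f at [W] → Player I plays z at [W-f] → (5, 1)
vs fp: Player I plays W → Player II plays f at [W] → Player I plays z at [W-f] → (5, 1)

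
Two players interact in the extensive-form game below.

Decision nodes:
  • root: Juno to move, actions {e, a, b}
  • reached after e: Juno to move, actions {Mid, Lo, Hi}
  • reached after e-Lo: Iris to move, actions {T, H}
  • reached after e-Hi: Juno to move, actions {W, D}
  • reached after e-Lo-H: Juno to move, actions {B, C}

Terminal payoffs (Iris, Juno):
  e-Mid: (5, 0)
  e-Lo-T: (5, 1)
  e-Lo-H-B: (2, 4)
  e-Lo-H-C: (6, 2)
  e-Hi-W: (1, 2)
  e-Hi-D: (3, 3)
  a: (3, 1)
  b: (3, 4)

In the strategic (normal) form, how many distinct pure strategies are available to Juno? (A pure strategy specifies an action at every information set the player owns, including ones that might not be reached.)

Juno owns the root with actions {e, a, b} — three choices.
Juno owns the node after e with actions {Mid, Lo, Hi} — three choices.
Juno owns the node after e-Hi with actions {W, D} — two choices.
Juno owns the node after e-Lo-H with actions {B, C} — two choices.
A pure strategy fixes one action at each information set independently, so the count is the product 3 × 3 × 2 × 2 = 36.
(For reference, Iris has 2 pure strategies, giving a 36×2 normal-form matrix.)

36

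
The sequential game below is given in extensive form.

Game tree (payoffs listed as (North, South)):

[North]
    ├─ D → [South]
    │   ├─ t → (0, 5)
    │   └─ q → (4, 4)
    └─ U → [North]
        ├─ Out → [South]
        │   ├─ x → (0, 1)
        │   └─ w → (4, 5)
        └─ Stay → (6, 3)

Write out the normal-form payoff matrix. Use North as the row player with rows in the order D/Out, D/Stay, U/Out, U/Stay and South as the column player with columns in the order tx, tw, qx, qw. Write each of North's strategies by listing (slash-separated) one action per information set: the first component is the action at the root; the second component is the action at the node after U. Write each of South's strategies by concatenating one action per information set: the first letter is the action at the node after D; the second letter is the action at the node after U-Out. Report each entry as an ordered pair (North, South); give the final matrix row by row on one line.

D/Out: (0,5) (0,5) (4,4) (4,4) | D/Stay: (0,5) (0,5) (4,4) (4,4) | U/Out: (0,1) (4,5) (0,1) (4,5) | U/Stay: (6,3) (6,3) (6,3) (6,3)

             tx       tw       qx       qw
 D/Out    (0,5)    (0,5)    (4,4)    (4,4)
D/Stay    (0,5)    (0,5)    (4,4)    (4,4)
 U/Out    (0,1)    (4,5)    (0,1)    (4,5)
U/Stay    (6,3)    (6,3)    (6,3)    (6,3)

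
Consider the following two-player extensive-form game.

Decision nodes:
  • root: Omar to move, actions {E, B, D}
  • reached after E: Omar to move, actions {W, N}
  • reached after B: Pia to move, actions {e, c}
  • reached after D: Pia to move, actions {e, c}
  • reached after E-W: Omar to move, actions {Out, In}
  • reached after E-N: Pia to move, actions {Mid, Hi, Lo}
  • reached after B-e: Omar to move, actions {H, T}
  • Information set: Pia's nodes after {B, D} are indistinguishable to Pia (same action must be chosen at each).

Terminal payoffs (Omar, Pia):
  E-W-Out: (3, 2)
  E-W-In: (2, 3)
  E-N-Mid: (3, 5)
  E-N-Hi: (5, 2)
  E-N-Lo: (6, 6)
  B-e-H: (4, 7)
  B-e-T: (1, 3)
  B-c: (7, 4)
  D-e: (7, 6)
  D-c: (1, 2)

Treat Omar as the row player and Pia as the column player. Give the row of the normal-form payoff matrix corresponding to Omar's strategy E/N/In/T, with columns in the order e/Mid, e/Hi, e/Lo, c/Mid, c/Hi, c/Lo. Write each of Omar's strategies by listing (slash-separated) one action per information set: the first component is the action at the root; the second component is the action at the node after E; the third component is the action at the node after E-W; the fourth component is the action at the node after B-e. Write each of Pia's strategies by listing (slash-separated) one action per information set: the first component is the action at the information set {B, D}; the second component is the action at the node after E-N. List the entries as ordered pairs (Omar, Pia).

vs e/Mid: Omar plays E → Omar plays N at [E] → Pia plays Mid at [E-N] → (3, 5)
vs e/Hi: Omar plays E → Omar plays N at [E] → Pia plays Hi at [E-N] → (5, 2)
vs e/Lo: Omar plays E → Omar plays N at [E] → Pia plays Lo at [E-N] → (6, 6)
vs c/Mid: Omar plays E → Omar plays N at [E] → Pia plays Mid at [E-N] → (3, 5)
vs c/Hi: Omar plays E → Omar plays N at [E] → Pia plays Hi at [E-N] → (5, 2)
vs c/Lo: Omar plays E → Omar plays N at [E] → Pia plays Lo at [E-N] → (6, 6)

(3,5) (5,2) (6,6) (3,5) (5,2) (6,6)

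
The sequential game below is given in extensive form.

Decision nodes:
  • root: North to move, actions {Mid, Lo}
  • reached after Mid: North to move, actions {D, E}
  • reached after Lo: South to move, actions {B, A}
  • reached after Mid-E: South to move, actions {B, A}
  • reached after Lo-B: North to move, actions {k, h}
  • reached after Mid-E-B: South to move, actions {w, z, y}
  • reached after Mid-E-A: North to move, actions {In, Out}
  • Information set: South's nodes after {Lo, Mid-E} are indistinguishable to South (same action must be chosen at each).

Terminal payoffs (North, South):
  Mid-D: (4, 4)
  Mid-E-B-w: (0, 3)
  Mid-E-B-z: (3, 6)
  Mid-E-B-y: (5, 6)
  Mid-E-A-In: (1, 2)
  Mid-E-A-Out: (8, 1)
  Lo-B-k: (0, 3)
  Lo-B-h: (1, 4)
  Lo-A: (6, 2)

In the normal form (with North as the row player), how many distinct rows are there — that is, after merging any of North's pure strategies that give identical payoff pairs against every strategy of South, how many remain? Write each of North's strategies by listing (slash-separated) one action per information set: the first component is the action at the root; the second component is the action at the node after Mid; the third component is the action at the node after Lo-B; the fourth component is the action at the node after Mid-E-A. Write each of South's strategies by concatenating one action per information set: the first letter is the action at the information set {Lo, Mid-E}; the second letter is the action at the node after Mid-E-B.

North has 16 pure strategies: Mid/D/k/In, Mid/D/k/Out, Mid/D/h/In, Mid/D/h/Out, Mid/E/k/In, Mid/E/k/Out, Mid/E/h/In, Mid/E/h/Out, Lo/D/k/In, Lo/D/k/Out, Lo/D/h/In, Lo/D/h/Out, Lo/E/k/In, Lo/E/k/Out, Lo/E/h/In, Lo/E/h/Out. Columns: Bw, Bz, By, Aw, Az, Ay.
{Mid/D/k/In, Mid/D/k/Out, Mid/D/h/In, Mid/D/h/Out} → row (4,4) (4,4) (4,4) (4,4) (4,4) (4,4)
{Mid/E/k/In, Mid/E/h/In} → row (0,3) (3,6) (5,6) (1,2) (1,2) (1,2)
{Mid/E/k/Out, Mid/E/h/Out} → row (0,3) (3,6) (5,6) (8,1) (8,1) (8,1)
{Lo/D/k/In, Lo/D/k/Out, Lo/E/k/In, Lo/E/k/Out} → row (0,3) (0,3) (0,3) (6,2) (6,2) (6,2)
{Lo/D/h/In, Lo/D/h/Out, Lo/E/h/In, Lo/E/h/Out} → row (1,4) (1,4) (1,4) (6,2) (6,2) (6,2)
That's 5 distinct rows out of 16 strategies.

5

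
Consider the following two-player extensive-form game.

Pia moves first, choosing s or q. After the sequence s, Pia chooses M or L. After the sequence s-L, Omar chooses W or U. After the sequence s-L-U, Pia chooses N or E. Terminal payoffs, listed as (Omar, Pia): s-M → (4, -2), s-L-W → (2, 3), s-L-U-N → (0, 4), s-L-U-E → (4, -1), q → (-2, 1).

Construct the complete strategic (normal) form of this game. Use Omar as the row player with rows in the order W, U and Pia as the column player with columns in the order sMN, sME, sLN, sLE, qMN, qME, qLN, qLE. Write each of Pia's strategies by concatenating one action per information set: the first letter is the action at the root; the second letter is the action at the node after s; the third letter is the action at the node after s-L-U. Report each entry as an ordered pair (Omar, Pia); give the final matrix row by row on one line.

W: (4,-2) (4,-2) (2,3) (2,3) (-2,1) (-2,1) (-2,1) (-2,1) | U: (4,-2) (4,-2) (0,4) (4,-1) (-2,1) (-2,1) (-2,1) (-2,1)

Row W: sMN→(4,-2), sME→(4,-2), sLN→(2,3), sLE→(2,3), qMN→(-2,1), qME→(-2,1), qLN→(-2,1), qLE→(-2,1)
Row U: sMN→(4,-2), sME→(4,-2), sLN→(0,4), sLE→(4,-1), qMN→(-2,1), qME→(-2,1), qLN→(-2,1), qLE→(-2,1)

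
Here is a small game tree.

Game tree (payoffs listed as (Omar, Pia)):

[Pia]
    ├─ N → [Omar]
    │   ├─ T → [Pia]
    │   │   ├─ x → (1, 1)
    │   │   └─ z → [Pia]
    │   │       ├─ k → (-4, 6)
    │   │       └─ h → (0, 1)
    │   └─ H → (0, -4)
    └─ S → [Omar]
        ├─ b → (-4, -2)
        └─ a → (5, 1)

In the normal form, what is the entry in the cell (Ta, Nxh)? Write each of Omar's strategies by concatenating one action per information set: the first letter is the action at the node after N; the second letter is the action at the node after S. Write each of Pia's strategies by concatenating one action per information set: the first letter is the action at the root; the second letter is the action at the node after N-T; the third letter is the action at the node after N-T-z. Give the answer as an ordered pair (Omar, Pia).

Trace the play path from the root:
  Pia plays N
  Omar plays T at [N]
  Pia plays x at [N-T]
→ terminal payoff (1, 1).
(Omar's choice at the node after S is never reached on this path, so it doesn't affect the outcome.)

(1, 1)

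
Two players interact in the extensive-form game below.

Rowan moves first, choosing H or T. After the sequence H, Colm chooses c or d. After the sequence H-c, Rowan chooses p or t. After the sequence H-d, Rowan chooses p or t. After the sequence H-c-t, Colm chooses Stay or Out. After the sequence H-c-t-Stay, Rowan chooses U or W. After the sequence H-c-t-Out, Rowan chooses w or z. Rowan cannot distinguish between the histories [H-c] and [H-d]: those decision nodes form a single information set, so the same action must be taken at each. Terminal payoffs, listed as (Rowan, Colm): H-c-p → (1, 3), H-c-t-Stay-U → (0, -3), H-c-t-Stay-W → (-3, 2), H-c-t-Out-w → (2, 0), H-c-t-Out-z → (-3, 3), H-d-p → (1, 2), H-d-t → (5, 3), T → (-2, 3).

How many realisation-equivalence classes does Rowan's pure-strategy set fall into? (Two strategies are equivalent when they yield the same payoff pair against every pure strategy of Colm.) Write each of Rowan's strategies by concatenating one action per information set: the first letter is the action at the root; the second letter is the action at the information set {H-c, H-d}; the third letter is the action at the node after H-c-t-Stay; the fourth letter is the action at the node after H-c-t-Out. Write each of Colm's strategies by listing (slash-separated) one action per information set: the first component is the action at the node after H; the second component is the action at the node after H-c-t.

Rowan has 16 pure strategies: HpUw, HpUz, HpWw, HpWz, HtUw, HtUz, HtWw, HtWz, TpUw, TpUz, TpWw, TpWz, TtUw, TtUz, TtWw, TtWz. Columns: c/Stay, c/Out, d/Stay, d/Out.
{HpUw, HpUz, HpWw, HpWz} → row (1,3) (1,3) (1,2) (1,2)
{HtUw} → row (0,-3) (2,0) (5,3) (5,3)
{HtUz} → row (0,-3) (-3,3) (5,3) (5,3)
{HtWw} → row (-3,2) (2,0) (5,3) (5,3)
{HtWz} → row (-3,2) (-3,3) (5,3) (5,3)
{TpUw, TpUz, TpWw, TpWz, TtUw, TtUz, TtWw, TtWz} → row (-2,3) (-2,3) (-2,3) (-2,3)
That's 6 distinct rows out of 16 strategies.

6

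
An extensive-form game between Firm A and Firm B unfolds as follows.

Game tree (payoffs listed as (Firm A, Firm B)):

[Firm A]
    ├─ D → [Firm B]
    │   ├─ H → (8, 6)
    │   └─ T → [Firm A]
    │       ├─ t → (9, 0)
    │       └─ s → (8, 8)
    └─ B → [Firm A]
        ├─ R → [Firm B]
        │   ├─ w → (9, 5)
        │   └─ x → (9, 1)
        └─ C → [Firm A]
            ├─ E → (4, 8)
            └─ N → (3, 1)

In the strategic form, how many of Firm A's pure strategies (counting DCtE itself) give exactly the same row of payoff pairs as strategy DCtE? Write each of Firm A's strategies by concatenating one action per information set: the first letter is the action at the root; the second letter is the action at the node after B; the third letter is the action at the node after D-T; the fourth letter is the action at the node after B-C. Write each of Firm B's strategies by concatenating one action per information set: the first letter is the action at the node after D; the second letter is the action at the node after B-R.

4

Row for DCtE (columns Hw, Hx, Tw, Tx): (8,6) (8,6) (9,0) (9,0).
Under DCtE, Firm A's choice at the node after B and at the node after B-C can never be reached regardless of what Firm B does, so varying those choices leaves every outcome unchanged.
Holding the reachable choices fixed and varying the unreachable ones freely already gives 2 × 2 = 4 equivalent strategies.
No other strategy reproduces this row, so those 4 are the full class: DRtE, DRtN, DCtE, DCtN.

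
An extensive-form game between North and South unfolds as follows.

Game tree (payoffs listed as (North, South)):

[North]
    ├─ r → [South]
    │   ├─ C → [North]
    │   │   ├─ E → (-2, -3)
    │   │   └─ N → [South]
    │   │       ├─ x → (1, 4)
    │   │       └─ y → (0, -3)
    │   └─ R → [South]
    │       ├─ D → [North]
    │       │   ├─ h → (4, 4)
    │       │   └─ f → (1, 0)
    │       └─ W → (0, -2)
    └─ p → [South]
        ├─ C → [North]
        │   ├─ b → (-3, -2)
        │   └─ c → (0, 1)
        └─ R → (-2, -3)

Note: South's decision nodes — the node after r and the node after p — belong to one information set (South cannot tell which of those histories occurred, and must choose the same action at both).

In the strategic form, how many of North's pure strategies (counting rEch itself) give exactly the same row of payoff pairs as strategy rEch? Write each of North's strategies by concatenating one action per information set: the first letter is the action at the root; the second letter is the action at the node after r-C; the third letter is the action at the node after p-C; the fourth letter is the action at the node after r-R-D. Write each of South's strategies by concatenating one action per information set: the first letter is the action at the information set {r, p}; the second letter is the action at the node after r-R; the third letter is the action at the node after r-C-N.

2

Row for rEch (columns CDx, CDy, CWx, CWy, RDx, RDy, RWx, RWy): (-2,-3) (-2,-3) (-2,-3) (-2,-3) (4,4) (4,4) (0,-2) (0,-2).
Under rEch, North's choice at the node after p-C can never be reached regardless of what South does, so varying those choices leaves every outcome unchanged.
Holding the reachable choices fixed and varying the unreachable one freely already gives 2 equivalent strategies.
No other strategy reproduces this row, so those 2 are the full class: rEbh, rEch.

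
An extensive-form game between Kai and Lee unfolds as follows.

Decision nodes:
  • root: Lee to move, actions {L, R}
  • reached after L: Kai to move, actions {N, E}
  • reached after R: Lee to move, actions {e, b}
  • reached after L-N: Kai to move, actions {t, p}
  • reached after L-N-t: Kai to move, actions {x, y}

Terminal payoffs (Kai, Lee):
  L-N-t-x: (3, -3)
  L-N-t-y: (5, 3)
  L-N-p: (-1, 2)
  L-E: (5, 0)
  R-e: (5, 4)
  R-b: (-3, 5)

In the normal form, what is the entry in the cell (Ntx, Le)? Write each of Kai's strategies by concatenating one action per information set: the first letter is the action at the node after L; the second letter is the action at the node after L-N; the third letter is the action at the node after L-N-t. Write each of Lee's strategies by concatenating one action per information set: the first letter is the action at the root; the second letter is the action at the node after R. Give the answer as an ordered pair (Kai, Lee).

(3, -3)

Trace the play path from the root:
  Lee plays L
  Kai plays N at [L]
  Kai plays t at [L-N]
  Kai plays x at [L-N-t]
→ terminal payoff (3, -3).
(Lee's choice at the node after R is never reached on this path, so it doesn't affect the outcome.)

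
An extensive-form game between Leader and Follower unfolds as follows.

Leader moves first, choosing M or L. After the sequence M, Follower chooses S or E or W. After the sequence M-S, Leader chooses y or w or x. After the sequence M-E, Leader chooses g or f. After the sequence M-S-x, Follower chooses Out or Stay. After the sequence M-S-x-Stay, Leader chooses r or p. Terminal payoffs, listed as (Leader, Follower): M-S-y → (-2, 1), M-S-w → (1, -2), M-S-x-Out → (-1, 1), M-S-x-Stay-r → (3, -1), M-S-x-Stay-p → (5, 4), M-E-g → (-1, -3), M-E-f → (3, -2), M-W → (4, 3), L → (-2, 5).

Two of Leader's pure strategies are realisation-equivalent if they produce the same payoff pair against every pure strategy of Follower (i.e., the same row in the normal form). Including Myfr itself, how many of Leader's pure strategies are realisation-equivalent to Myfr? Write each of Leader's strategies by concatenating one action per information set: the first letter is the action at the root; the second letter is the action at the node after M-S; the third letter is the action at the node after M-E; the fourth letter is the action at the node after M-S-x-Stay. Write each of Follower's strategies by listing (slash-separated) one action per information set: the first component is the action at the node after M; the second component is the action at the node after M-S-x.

Row for Myfr (columns S/Out, S/Stay, E/Out, E/Stay, W/Out, W/Stay): (-2,1) (-2,1) (3,-2) (3,-2) (4,3) (4,3).
Under Myfr, Leader's choice at the node after M-S-x-Stay can never be reached regardless of what Follower does, so varying those choices leaves every outcome unchanged.
Holding the reachable choices fixed and varying the unreachable one freely already gives 2 equivalent strategies.
No other strategy reproduces this row, so those 2 are the full class: Myfr, Myfp.

2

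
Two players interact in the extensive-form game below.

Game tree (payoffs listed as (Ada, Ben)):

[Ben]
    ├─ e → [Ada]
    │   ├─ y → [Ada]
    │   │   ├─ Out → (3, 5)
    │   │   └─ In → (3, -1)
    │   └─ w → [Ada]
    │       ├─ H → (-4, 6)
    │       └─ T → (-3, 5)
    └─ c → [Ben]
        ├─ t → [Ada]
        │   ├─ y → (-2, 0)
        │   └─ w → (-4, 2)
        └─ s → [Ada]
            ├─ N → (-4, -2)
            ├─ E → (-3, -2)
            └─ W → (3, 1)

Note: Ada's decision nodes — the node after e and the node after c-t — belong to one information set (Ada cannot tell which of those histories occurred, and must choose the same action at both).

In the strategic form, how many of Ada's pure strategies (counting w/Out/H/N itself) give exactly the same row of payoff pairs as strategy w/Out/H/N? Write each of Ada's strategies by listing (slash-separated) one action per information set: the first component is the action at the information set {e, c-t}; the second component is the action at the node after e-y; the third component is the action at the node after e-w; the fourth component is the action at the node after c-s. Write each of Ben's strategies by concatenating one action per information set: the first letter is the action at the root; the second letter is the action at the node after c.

2

Row for w/Out/H/N (columns et, es, ct, cs): (-4,6) (-4,6) (-4,2) (-4,-2).
Under w/Out/H/N, Ada's choice at the node after e-y can never be reached regardless of what Ben does, so varying those choices leaves every outcome unchanged.
Holding the reachable choices fixed and varying the unreachable one freely already gives 2 equivalent strategies.
No other strategy reproduces this row, so those 2 are the full class: w/Out/H/N, w/In/H/N.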